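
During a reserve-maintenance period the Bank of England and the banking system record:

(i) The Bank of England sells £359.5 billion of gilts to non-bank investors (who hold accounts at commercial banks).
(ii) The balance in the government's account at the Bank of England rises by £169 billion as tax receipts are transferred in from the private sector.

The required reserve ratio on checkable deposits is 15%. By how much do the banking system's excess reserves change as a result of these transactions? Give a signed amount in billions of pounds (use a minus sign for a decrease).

-£449.225 billion

Asset sale (to non-banks) £359.5 billion: reserves −£359.5B, deposits −£359.5B.
Government account inflow £169 billion: reserves −£169B, deposits −£169B.
Totals: Δreserves = −£528.5B, Δdeposits = −£528.5B.
Δrequired reserves = 15% × −£528.5B = −£79.275B.
Δexcess reserves = Δreserves − Δrequired = −£528.5B − (−£79.275B) = -£449.225 billion.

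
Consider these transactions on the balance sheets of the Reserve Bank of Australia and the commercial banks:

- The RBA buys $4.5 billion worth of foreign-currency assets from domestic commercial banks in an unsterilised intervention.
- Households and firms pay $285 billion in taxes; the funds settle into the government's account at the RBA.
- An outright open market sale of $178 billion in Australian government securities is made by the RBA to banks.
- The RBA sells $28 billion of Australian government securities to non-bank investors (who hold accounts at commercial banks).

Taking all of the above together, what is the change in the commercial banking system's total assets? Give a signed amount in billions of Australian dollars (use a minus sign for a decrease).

-$313 billion

FX purchase $4.5 billion: just an asset swap on bank balance sheets → 0.
Government account inflow $285 billion: bank balance sheets shrink → −$285B.
OMO sale (to banks) $178 billion: just an asset swap on bank balance sheets → 0.
Asset sale (to non-banks) $28 billion: bank balance sheets shrink → −$28B.
Net: 0 − 285 + 0 − 28 = -$313 billion.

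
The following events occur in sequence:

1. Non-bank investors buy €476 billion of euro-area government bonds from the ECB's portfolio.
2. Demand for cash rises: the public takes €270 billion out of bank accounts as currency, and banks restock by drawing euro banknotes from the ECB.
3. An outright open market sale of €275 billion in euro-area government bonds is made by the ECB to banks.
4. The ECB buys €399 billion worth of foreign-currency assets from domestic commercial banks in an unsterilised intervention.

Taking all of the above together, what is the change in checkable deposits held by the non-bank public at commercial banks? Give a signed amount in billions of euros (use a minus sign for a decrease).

Asset sale (to non-banks) €476 billion: non-bank counterparties' bank balances fall → −€476B.
Currency withdrawal €270 billion: non-bank counterparties' bank balances fall → −€270B.
OMO sale (to banks) €275 billion: the counterparty is a bank, so public deposits are unchanged → 0.
FX purchase €399 billion: the counterparty is a bank, so public deposits are unchanged → 0.
Net: −476 − 270 + 0 + 0 = -€746 billion.

-€746 billion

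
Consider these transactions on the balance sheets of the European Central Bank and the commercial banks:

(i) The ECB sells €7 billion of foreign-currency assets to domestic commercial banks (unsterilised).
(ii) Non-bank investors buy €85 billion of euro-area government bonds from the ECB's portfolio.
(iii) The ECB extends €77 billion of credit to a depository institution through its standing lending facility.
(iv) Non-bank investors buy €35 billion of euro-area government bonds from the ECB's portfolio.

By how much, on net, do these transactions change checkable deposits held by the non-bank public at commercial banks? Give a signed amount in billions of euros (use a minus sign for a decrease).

-€120 billion

FX sale €7 billion: the counterparty is a bank, so public deposits are unchanged → 0.
Asset sale (to non-banks) €85 billion: non-bank counterparties' bank balances fall → −€85B.
Discount-window loan €77 billion: the counterparty is a bank, so public deposits are unchanged → 0.
Asset sale (to non-banks) €35 billion: non-bank counterparties' bank balances fall → −€35B.
Net: 0 − 85 + 0 − 35 = -€120 billion.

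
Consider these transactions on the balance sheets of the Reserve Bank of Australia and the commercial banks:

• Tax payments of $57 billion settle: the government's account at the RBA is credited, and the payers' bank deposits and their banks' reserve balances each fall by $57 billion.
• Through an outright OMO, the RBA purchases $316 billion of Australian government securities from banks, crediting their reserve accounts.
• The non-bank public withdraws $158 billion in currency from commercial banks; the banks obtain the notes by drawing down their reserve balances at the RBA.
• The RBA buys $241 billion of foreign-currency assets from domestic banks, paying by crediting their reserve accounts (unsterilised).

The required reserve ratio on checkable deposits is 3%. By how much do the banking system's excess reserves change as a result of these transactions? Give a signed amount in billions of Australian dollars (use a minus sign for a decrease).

Government account inflow $57 billion: reserves −$57B, deposits −$57B.
OMO purchase (from banks) $316 billion: reserves +$316B, deposits 0.
Currency withdrawal $158 billion: reserves −$158B, deposits −$158B.
FX purchase $241 billion: reserves +$241B, deposits 0.
Totals: Δreserves = +$342B, Δdeposits = −$215B.
Δrequired reserves = 3% × −$215B = −$6.45B.
Δexcess reserves = Δreserves − Δrequired = +$342B − (−$6.45B) = +$348.45 billion.

+$348.45 billion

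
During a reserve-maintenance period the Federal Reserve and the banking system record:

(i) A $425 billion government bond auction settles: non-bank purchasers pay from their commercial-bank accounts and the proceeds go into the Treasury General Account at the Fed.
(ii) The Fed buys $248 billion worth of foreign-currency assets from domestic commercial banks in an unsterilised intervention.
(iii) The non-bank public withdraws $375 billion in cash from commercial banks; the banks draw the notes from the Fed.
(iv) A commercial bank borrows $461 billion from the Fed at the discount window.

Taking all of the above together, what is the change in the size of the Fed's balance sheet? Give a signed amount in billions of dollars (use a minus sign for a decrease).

+$709 billion

Government account inflow $425 billion: only the composition of liabilities changes → 0.
FX purchase $248 billion: a Fed asset is acquired → +$248B.
Currency withdrawal $375 billion: only the composition of liabilities changes → 0.
Discount-window loan $461 billion: a Fed asset is acquired → +$461B.
Net: 0 + 248 + 0 + 461 = +$709 billion.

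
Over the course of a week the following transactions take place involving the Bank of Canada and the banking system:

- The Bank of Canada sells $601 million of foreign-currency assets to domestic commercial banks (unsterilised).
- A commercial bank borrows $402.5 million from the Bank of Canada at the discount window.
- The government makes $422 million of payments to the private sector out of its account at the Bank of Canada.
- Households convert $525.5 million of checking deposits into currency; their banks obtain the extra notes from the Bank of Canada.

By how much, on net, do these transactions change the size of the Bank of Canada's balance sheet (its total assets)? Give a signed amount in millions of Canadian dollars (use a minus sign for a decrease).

FX sale $601 million: a Bank of Canada asset is shed → −$601M.
Discount-window loan $402.5 million: a Bank of Canada asset is acquired → +$402.5M.
Government spending $422 million: only the composition of liabilities changes → 0.
Currency withdrawal $525.5 million: only the composition of liabilities changes → 0.
Net: −601 + 402.5 + 0 + 0 = -$198.5 million.

-$198.5 million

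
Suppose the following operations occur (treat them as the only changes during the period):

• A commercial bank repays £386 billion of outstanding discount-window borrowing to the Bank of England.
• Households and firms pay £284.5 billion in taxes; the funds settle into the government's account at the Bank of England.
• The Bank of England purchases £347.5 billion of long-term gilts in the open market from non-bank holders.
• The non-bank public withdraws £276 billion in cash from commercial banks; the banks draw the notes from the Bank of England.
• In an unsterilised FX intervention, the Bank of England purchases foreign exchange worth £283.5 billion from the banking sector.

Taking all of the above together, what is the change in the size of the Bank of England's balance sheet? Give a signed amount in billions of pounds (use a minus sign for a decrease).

+£245 billion

Discount-window repayment £386 billion: a Bank of England asset is shed → −£386B.
Government account inflow £284.5 billion: only the composition of liabilities changes → 0.
Asset purchase (from non-banks) £347.5 billion: a Bank of England asset is acquired → +£347.5B.
Currency withdrawal £276 billion: only the composition of liabilities changes → 0.
FX purchase £283.5 billion: a Bank of England asset is acquired → +£283.5B.
Net: −386 + 0 + 347.5 + 0 + 283.5 = +£245 billion.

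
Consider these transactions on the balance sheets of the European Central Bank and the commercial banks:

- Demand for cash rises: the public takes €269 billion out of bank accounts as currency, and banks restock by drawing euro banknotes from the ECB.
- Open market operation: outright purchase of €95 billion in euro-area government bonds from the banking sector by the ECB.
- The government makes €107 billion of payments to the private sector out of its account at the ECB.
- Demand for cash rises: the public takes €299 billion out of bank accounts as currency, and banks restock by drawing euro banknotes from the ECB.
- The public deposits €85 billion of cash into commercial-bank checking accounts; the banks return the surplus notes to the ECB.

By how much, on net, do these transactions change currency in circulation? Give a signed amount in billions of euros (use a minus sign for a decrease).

ECB balance sheet:
  Assets:      Securities +€95B
  Liabilities: Bank reserves −€281B, Currency in circulation +€483B, Government deposits −€107B
Commercial banking system:
  Assets:      Reserves at CB −€281B, Securities −€95B
  Liabilities: Checkable deposits −€376B
So the change in currency in circulation is +€483 billion.

+€483 billion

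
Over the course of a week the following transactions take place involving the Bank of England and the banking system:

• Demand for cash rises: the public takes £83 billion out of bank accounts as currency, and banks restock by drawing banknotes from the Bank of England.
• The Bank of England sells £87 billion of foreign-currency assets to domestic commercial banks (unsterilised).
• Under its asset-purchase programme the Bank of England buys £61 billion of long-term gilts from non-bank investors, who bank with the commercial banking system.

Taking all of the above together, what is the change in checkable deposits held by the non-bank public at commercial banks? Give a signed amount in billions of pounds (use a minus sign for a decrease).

-£22 billion

Currency withdrawal £83 billion: non-bank counterparties' bank balances fall → −£83B.
FX sale £87 billion: the counterparty is a bank, so public deposits are unchanged → 0.
Asset purchase (from non-banks) £61 billion: non-bank counterparties' bank balances rise → +£61B.
Net: −83 + 0 + 61 = -£22 billion.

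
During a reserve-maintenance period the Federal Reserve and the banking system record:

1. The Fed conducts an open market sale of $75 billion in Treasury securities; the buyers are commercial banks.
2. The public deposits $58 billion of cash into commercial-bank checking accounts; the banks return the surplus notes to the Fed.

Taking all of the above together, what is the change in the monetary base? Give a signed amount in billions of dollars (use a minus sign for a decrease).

-$75 billion

Fed balance sheet:
  Assets:      Securities −$75B
  Liabilities: Bank reserves −$17B, Currency in circulation −$58B
Monetary base = currency + reserves: −$58B + (−$17B) = -$75 billion.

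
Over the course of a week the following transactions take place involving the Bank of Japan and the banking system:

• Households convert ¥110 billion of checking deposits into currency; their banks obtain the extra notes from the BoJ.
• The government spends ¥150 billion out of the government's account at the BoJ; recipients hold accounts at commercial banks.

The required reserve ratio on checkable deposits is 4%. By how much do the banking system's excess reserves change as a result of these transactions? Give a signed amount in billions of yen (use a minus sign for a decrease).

+¥38.4 billion

Currency withdrawal ¥110 billion: reserves −¥110B, deposits −¥110B.
Government spending ¥150 billion: reserves +¥150B, deposits +¥150B.
Totals: Δreserves = +¥40B, Δdeposits = +¥40B.
Δrequired reserves = 4% × +¥40B = +¥1.6B.
Δexcess reserves = Δreserves − Δrequired = +¥40B − (+¥1.6B) = +¥38.4 billion.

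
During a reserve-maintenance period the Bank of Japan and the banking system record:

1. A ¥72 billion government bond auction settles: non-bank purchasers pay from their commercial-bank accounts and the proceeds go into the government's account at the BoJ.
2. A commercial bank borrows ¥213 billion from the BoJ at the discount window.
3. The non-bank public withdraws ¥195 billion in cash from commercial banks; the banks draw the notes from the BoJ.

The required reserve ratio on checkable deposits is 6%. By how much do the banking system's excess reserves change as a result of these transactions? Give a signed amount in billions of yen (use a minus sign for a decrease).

-¥37.98 billion

Government account inflow ¥72 billion: reserves −¥72B, deposits −¥72B.
Discount-window loan ¥213 billion: reserves +¥213B, deposits 0.
Currency withdrawal ¥195 billion: reserves −¥195B, deposits −¥195B.
Totals: Δreserves = −¥54B, Δdeposits = −¥267B.
Δrequired reserves = 6% × −¥267B = −¥16.02B.
Δexcess reserves = Δreserves − Δrequired = −¥54B − (−¥16.02B) = -¥37.98 billion.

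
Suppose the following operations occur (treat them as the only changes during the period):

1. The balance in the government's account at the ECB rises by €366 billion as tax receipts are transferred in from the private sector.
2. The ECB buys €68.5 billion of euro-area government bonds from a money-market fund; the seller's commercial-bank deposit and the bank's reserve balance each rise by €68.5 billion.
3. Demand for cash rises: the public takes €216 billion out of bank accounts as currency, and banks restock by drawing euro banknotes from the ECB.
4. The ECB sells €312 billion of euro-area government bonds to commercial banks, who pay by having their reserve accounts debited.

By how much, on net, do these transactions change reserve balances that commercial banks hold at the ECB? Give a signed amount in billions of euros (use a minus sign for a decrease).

ECB balance sheet:
  Assets:      Securities −€243.5B
  Liabilities: Bank reserves −€825.5B, Currency in circulation +€216B, Government deposits +€366B
So the change in reserve balances that commercial banks hold at the ECB is -€825.5 billion.

-€825.5 billion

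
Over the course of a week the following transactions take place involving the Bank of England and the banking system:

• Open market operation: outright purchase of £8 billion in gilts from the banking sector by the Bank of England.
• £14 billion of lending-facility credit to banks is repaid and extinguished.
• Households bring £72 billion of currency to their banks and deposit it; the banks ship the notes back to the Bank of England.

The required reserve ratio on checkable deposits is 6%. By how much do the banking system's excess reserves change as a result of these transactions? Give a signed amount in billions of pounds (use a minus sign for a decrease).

+£61.68 billion

OMO purchase (from banks) £8 billion: reserves +£8B, deposits 0.
Discount-window repayment £14 billion: reserves −£14B, deposits 0.
Currency deposit £72 billion: reserves +£72B, deposits +£72B.
Totals: Δreserves = +£66B, Δdeposits = +£72B.
Δrequired reserves = 6% × +£72B = +£4.32B.
Δexcess reserves = Δreserves − Δrequired = +£66B − (+£4.32B) = +£61.68 billion.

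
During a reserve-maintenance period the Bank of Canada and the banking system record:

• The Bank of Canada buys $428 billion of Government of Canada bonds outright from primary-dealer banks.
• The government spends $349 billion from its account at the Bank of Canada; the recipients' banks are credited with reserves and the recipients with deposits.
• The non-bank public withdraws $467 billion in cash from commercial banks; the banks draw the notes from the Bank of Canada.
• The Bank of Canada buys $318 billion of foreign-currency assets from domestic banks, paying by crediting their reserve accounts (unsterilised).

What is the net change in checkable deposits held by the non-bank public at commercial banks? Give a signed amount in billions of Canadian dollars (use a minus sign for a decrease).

-$118 billion

Bank of Canada balance sheet:
  Assets:      Securities +$428B, Foreign assets +$318B
  Liabilities: Bank reserves +$628B, Currency in circulation +$467B, Government deposits −$349B
Commercial banking system:
  Assets:      Reserves at CB +$628B, Securities −$428B, Foreign assets −$318B
  Liabilities: Checkable deposits −$118B
So the change in checkable deposits held by the non-bank public at commercial banks is -$118 billion.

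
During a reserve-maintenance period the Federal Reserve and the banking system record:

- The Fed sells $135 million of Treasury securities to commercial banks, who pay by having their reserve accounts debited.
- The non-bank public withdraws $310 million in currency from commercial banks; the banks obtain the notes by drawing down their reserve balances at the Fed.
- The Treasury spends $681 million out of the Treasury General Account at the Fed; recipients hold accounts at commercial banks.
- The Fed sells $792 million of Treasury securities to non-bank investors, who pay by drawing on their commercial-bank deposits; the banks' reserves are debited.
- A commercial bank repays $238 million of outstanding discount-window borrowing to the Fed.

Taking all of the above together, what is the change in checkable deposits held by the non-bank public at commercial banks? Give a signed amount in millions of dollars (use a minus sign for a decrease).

Fed balance sheet:
  Assets:      Securities −$927M, Loans to banks −$238M
  Liabilities: Bank reserves −$794M, Currency in circulation +$310M, Government deposits −$681M
Commercial banking system:
  Assets:      Reserves at CB −$794M, Securities +$135M
  Liabilities: Checkable deposits −$421M, Borrowings from CB −$238M
So the change in checkable deposits held by the non-bank public at commercial banks is -$421 million.

-$421 million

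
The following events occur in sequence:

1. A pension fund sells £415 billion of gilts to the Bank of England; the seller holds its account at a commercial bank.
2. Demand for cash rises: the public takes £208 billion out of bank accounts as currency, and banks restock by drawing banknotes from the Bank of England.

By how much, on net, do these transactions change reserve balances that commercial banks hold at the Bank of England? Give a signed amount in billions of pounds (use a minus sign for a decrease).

Bank of England balance sheet:
  Assets:      Securities +£415B
  Liabilities: Bank reserves +£207B, Currency in circulation +£208B
Commercial banking system:
  Assets:      Reserves at CB +£207B
  Liabilities: Checkable deposits +£207B
So the change in reserve balances that commercial banks hold at the Bank of England is +£207 billion.

+£207 billion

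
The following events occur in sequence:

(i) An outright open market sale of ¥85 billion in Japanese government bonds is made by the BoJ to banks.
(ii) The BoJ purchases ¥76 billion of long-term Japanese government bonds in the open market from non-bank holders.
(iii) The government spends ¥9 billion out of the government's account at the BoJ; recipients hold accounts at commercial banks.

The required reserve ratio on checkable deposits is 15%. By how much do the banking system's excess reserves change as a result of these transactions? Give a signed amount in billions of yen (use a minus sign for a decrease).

OMO sale (to banks) ¥85 billion: reserves −¥85B, deposits 0.
Asset purchase (from non-banks) ¥76 billion: reserves +¥76B, deposits +¥76B.
Government spending ¥9 billion: reserves +¥9B, deposits +¥9B.
Totals: Δreserves = 0, Δdeposits = +¥85B.
Δrequired reserves = 15% × +¥85B = +¥12.75B.
Δexcess reserves = Δreserves − Δrequired = 0 − (+¥12.75B) = -¥12.75 billion.

-¥12.75 billion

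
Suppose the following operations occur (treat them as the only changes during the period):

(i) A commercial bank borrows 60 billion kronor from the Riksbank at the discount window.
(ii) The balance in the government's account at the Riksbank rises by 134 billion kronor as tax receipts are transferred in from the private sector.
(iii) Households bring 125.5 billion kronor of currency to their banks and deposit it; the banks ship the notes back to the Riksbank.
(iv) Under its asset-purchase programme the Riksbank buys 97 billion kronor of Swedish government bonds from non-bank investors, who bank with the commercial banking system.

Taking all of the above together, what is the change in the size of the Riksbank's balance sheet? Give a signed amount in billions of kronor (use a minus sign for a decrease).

Discount-window loan 60 billion kronor: a Riksbank asset is acquired → +60B.
Government account inflow 134 billion kronor: only the composition of liabilities changes → 0.
Currency deposit 125.5 billion kronor: only the composition of liabilities changes → 0.
Asset purchase (from non-banks) 97 billion kronor: a Riksbank asset is acquired → +97B.
Net: 60 + 0 + 0 + 97 = +157 billion.

+157 billion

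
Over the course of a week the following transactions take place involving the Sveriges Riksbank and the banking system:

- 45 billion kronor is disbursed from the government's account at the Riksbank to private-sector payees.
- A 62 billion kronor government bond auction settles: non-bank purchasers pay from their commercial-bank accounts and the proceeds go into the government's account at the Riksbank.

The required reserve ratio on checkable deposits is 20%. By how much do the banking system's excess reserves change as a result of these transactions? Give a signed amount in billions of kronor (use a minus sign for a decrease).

-13.6 billion

Government spending 45 billion kronor: reserves +45B, deposits +45B.
Government account inflow 62 billion kronor: reserves −62B, deposits −62B.
Totals: Δreserves = −17B, Δdeposits = −17B.
Δrequired reserves = 20% × −17B = −3.4B.
Δexcess reserves = Δreserves − Δrequired = −17B − (−3.4B) = -13.6 billion.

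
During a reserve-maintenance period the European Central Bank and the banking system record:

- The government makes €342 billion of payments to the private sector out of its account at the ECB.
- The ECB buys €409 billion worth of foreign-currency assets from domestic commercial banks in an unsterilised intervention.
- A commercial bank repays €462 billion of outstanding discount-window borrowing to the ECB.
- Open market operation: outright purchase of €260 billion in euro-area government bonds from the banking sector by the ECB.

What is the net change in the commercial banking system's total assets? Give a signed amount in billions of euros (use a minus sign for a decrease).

-€120 billion

ECB balance sheet:
  Assets:      Securities +€260B, Loans to banks −€462B, Foreign assets +€409B
  Liabilities: Bank reserves +€549B, Government deposits −€342B
Commercial banking system:
  Assets:      Reserves at CB +€549B, Securities −€260B, Foreign assets −€409B
  Liabilities: Checkable deposits +€342B, Borrowings from CB −€462B
Change in total bank assets = -€120 billion.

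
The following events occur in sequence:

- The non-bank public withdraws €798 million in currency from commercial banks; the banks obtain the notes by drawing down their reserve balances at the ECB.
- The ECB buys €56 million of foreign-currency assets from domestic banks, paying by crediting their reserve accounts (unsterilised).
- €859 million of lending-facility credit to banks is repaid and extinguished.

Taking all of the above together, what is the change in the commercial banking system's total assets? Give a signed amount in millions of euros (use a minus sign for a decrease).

Currency withdrawal €798 million: bank balance sheets shrink → −€798M.
FX purchase €56 million: just an asset swap on bank balance sheets → 0.
Discount-window repayment €859 million: bank balance sheets shrink → −€859M.
Net: −798 + 0 − 859 = -€1657 million.

-€1657 million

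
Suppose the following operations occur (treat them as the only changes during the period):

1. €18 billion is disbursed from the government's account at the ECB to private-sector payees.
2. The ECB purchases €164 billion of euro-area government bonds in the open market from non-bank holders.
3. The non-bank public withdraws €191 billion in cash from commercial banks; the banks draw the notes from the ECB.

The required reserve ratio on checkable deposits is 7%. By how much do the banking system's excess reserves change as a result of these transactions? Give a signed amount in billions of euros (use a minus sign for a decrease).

Government spending €18 billion: reserves +€18B, deposits +€18B.
Asset purchase (from non-banks) €164 billion: reserves +€164B, deposits +€164B.
Currency withdrawal €191 billion: reserves −€191B, deposits −€191B.
Totals: Δreserves = −€9B, Δdeposits = −€9B.
Δrequired reserves = 7% × −€9B = −€0.63B.
Δexcess reserves = Δreserves − Δrequired = −€9B − (−€0.63B) = -€8.37 billion.

-€8.37 billion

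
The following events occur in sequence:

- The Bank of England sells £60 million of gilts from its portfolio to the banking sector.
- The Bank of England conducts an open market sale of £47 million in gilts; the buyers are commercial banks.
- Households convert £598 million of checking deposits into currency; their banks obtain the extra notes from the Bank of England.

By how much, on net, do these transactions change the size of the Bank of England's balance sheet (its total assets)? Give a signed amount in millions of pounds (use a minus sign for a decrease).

-£107 million

OMO sale (to banks) £60 million: a Bank of England asset is shed → −£60M.
OMO sale (to banks) £47 million: a Bank of England asset is shed → −£47M.
Currency withdrawal £598 million: only the composition of liabilities changes → 0.
Net: −60 − 47 + 0 = -£107 million.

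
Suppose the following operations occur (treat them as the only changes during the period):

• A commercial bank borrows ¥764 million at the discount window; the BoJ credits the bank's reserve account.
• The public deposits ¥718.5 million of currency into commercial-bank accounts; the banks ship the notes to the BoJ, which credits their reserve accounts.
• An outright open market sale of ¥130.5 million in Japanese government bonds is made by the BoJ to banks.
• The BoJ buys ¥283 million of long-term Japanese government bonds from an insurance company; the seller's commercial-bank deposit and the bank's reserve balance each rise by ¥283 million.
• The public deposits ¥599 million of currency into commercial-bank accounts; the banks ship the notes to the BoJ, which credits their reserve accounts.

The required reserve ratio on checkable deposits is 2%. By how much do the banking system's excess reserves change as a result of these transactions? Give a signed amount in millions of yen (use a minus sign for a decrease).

Discount-window loan ¥764 million: reserves +¥764M, deposits 0.
Currency deposit ¥718.5 million: reserves +¥718.5M, deposits +¥718.5M.
OMO sale (to banks) ¥130.5 million: reserves −¥130.5M, deposits 0.
Asset purchase (from non-banks) ¥283 million: reserves +¥283M, deposits +¥283M.
Currency deposit ¥599 million: reserves +¥599M, deposits +¥599M.
Totals: Δreserves = +¥2234M, Δdeposits = +¥1600.5M.
Δrequired reserves = 2% × +¥1600.5M = +¥32.01M.
Δexcess reserves = Δreserves − Δrequired = +¥2234M − (+¥32.01M) = +¥2201.99 million.

+¥2201.99 million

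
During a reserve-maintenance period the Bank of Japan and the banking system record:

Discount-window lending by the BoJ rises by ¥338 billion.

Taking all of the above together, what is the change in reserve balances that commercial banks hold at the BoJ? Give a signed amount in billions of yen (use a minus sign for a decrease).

BoJ balance sheet:
  Assets:      Loans to banks +¥338B
  Liabilities: Bank reserves +¥338B
Commercial banking system:
  Assets:      Reserves at CB +¥338B
  Liabilities: Borrowings from CB +¥338B
So the change in reserve balances that commercial banks hold at the BoJ is +¥338 billion.

+¥338 billion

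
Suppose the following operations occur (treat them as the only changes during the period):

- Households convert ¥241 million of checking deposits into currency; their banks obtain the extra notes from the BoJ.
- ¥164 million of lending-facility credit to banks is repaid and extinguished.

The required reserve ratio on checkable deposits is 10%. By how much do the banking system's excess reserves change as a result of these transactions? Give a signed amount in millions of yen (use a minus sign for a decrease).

-¥380.9 million

Currency withdrawal ¥241 million: reserves −¥241M, deposits −¥241M.
Discount-window repayment ¥164 million: reserves −¥164M, deposits 0.
Totals: Δreserves = −¥405M, Δdeposits = −¥241M.
Δrequired reserves = 10% × −¥241M = −¥24.1M.
Δexcess reserves = Δreserves − Δrequired = −¥405M − (−¥24.1M) = -¥380.9 million.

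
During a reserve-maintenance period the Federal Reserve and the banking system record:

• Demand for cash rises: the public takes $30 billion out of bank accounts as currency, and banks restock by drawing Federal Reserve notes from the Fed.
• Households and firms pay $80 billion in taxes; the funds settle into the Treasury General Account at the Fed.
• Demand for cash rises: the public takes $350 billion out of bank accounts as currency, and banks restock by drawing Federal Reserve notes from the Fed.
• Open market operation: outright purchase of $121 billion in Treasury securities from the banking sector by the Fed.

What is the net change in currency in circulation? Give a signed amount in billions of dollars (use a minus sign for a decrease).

+$380 billion

Currency withdrawal $30 billion: notes leave the central bank → +$30B.
Government account inflow $80 billion: no currency enters or leaves circulation → 0.
Currency withdrawal $350 billion: notes leave the central bank → +$350B.
OMO purchase (from banks) $121 billion: no currency enters or leaves circulation → 0.
Net: 30 + 0 + 350 + 0 = +$380 billion.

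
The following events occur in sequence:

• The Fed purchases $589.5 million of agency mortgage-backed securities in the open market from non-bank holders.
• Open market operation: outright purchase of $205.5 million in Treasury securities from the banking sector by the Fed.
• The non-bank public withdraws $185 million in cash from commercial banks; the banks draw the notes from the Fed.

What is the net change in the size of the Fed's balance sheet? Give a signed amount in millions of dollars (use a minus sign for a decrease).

Asset purchase (from non-banks) $589.5 million: a Fed asset is acquired → +$589.5M.
OMO purchase (from banks) $205.5 million: a Fed asset is acquired → +$205.5M.
Currency withdrawal $185 million: only the composition of liabilities changes → 0.
Net: 589.5 + 205.5 + 0 = +$795 million.

+$795 million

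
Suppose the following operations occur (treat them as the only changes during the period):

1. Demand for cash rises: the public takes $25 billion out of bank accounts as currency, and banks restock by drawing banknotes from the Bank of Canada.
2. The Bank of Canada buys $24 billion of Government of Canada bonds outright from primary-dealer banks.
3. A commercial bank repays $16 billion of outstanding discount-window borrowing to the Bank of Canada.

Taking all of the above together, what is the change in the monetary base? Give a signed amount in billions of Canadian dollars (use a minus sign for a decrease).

+$8 billion

Bank of Canada balance sheet:
  Assets:      Securities +$24B, Loans to banks −$16B
  Liabilities: Bank reserves −$17B, Currency in circulation +$25B
Commercial banking system:
  Assets:      Reserves at CB −$17B, Securities −$24B
  Liabilities: Checkable deposits −$25B, Borrowings from CB −$16B
Monetary base = currency + reserves: +$25B + (−$17B) = +$8 billion.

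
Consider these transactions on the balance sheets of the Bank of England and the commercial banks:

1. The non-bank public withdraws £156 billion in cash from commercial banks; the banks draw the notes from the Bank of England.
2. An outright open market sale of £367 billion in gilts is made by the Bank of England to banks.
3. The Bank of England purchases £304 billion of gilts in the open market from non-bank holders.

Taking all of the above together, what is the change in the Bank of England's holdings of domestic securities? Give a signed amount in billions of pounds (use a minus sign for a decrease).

Bank of England balance sheet:
  Assets:      Securities −£63B
  Liabilities: Bank reserves −£219B, Currency in circulation +£156B
Commercial banking system:
  Assets:      Reserves at CB −£219B, Securities +£367B
  Liabilities: Checkable deposits +£148B
So the change in the Bank of England's holdings of domestic securities is -£63 billion.

-£63 billion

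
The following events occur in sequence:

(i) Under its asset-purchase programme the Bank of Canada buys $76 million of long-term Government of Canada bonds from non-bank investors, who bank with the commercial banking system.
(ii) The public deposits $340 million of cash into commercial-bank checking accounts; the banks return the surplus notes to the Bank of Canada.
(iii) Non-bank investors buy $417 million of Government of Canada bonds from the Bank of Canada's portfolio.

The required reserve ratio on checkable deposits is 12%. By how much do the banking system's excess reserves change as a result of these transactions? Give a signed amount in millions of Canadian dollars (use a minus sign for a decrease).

-$0.88 million

Asset purchase (from non-banks) $76 million: reserves +$76M, deposits +$76M.
Currency deposit $340 million: reserves +$340M, deposits +$340M.
Asset sale (to non-banks) $417 million: reserves −$417M, deposits −$417M.
Totals: Δreserves = −$1M, Δdeposits = −$1M.
Δrequired reserves = 12% × −$1M = −$0.12M.
Δexcess reserves = Δreserves − Δrequired = −$1M − (−$0.12M) = -$0.88 million.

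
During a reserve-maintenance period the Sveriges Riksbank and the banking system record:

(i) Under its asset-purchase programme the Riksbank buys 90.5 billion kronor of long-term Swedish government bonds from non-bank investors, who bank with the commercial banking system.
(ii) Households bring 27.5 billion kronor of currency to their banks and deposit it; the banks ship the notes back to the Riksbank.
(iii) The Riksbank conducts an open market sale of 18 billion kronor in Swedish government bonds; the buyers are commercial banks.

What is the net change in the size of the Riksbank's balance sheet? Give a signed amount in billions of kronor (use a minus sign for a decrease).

Asset purchase (from non-banks) 90.5 billion kronor: a Riksbank asset is acquired → +90.5B.
Currency deposit 27.5 billion kronor: only the composition of liabilities changes → 0.
OMO sale (to banks) 18 billion kronor: a Riksbank asset is shed → −18B.
Net: 90.5 + 0 − 18 = +72.5 billion.

+72.5 billion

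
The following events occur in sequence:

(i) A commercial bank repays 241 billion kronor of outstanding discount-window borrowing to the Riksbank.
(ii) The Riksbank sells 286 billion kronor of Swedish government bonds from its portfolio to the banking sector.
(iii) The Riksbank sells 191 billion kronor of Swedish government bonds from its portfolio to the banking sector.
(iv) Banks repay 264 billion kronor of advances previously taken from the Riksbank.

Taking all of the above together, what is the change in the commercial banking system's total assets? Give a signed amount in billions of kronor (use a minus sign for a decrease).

Discount-window repayment 241 billion kronor: bank balance sheets shrink → −241B.
OMO sale (to banks) 286 billion kronor: just an asset swap on bank balance sheets → 0.
OMO sale (to banks) 191 billion kronor: just an asset swap on bank balance sheets → 0.
Discount-window repayment 264 billion kronor: bank balance sheets shrink → −264B.
Net: −241 + 0 + 0 − 264 = -505 billion.

-505 billion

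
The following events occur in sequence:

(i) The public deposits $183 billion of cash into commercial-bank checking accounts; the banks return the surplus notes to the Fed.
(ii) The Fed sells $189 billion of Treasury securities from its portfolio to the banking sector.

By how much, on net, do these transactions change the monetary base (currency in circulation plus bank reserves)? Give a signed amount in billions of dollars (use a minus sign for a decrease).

-$189 billion

Currency deposit $183 billion: just a shift between currency and reserves — both are base money → 0.
OMO sale (to banks) $189 billion: Fed balance sheet contracts → −$189B.
Net: 0 − 189 = -$189 billion.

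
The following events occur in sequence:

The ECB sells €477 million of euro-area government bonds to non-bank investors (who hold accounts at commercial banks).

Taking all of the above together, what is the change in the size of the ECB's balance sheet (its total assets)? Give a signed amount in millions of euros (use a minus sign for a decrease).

ECB balance sheet:
  Assets:      Securities −€477M
  Liabilities: Bank reserves −€477M
Commercial banking system:
  Assets:      Reserves at CB −€477M
  Liabilities: Checkable deposits −€477M
Change in total ECB assets = -€477 million.

-€477 million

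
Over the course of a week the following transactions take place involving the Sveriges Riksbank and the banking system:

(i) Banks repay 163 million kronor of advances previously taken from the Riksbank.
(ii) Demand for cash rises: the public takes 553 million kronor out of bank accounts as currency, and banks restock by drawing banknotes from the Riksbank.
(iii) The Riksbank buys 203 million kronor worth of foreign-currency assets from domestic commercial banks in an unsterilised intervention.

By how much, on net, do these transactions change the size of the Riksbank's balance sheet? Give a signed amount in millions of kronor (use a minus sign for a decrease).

+40 million

Discount-window repayment 163 million kronor: a Riksbank asset is shed → −163M.
Currency withdrawal 553 million kronor: only the composition of liabilities changes → 0.
FX purchase 203 million kronor: a Riksbank asset is acquired → +203M.
Net: −163 + 0 + 203 = +40 million.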